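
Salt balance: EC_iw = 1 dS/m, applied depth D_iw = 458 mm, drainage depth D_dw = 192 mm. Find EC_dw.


EC_dw = EC_iw * D_iw / D_dw
EC_dw = 1 * 458 / 192
EC_dw = 458 / 192

2.3854 dS/m


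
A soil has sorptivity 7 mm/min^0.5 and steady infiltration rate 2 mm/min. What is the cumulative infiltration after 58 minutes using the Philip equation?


F = S*sqrt(t) + A*t
F = 7*sqrt(58) + 2*58
F = 7*7.615773 + 116

169.3104 mm


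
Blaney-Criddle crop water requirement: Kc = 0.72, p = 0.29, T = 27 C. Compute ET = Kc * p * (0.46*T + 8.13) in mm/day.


ET = Kc * p * (0.46*T + 8.13)
ET = 0.72 * 0.29 * (0.46*27 + 8.13)
ET = 0.72 * 0.29 * 20.5500

4.2908 mm/day


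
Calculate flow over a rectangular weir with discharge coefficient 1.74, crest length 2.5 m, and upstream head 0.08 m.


Q = C * L * H^(3/2) = 1.74 * 2.5 * 0.08^1.5 = 1.74 * 2.5 * 0.022627

0.0984 m^3/s


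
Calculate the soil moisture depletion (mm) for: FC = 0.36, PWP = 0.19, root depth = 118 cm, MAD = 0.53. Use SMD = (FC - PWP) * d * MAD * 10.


SMD = (FC - PWP) * d * MAD * 10
SMD = (0.36 - 0.19) * 118 * 0.53 * 10
SMD = 0.1700 * 118 * 0.53 * 10

106.3180 mm


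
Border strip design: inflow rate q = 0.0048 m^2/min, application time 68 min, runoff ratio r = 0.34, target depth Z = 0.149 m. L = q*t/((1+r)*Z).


L = q*t/((1+r)*Z)
L = 0.0048*68/((1+0.34)*0.149)
L = 0.3264/0.19966

1.6348 m


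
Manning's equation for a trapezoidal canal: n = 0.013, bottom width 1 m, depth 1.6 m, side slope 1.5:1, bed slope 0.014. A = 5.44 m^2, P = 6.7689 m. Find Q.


R = A/P = 5.44/6.7689 = 0.803676
Q = (1/0.013) * 5.44 * 0.803676^(2/3) * 0.014^0.5

42.7997 m^3/s


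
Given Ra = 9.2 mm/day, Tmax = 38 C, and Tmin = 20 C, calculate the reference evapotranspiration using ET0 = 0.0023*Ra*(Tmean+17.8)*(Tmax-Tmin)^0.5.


Tmean = (Tmax + Tmin)/2 = (38 + 20)/2 = 29.0
ET0 = 0.0023 * 9.2 * (29.0 + 17.8) * sqrt(38 - 20)
ET0 = 0.0023 * 9.2 * 46.8 * 4.242641

4.2014 mm/day


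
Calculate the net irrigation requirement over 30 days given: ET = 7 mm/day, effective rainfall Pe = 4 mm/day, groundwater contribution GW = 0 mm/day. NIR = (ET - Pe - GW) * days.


Daily deficit = ET - Pe - GW = 7 - 4 - 0 = 3 mm/day
NIR = 3 * 30 = 90 mm

90.0000 mm


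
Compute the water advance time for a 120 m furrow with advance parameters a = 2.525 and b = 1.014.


t = (L/a)^(1/b)
t = (120/2.525)^(1/1.014)
t = 47.524752^(1/1.014)

45.0575 min


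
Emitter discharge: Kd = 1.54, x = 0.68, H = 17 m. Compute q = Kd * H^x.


q = Kd * H^x = 1.54 * 17^0.68 = 1.54 * 6.866023

10.5737 L/h


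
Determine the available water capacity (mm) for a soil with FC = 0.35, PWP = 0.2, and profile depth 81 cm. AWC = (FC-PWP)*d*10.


AWC = (FC - PWP) * d * 10
AWC = (0.35 - 0.2) * 81 * 10
AWC = 0.1500 * 81 * 10

121.5000 mm


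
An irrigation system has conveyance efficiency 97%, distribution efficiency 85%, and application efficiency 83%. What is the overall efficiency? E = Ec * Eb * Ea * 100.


Ec = 0.97, Eb = 0.85, Ea = 0.83
E = 0.97 * 0.85 * 0.83 * 100 = 68.4335%

68.4335 %


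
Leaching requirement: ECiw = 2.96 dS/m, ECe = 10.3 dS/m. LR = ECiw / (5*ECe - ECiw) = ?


LR = ECiw / (5*ECe - ECiw)
LR = 2.96 / (5*10.3 - 2.96)
LR = 2.96 / 48.5400

0.0610


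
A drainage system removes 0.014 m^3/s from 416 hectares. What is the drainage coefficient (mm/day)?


DC = Q * 86400 / (A * 10000) * 1000
DC = 0.014 * 86400 / (416 * 10000) * 1000
DC = 1209600.0000 / 4160000

0.2908 mm/day


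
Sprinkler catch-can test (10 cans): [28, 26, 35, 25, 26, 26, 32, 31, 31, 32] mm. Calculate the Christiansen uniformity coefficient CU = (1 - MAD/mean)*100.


mean = 29.200000 mm
MAD = 3.000000 mm
CU = (1 - 3.000000/29.200000)*100

89.7260 %


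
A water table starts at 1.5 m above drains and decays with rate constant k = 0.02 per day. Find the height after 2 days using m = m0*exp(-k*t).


m = m0 * exp(-k*t)
m = 1.5 * exp(-0.02 * 2)
m = 1.5 * exp(-0.0400)

1.4412 m


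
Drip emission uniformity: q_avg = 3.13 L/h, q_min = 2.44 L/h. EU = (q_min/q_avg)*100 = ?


EU = (q_min/q_avg)*100 = (2.44/3.13)*100 = 77.9553%

77.9553 %


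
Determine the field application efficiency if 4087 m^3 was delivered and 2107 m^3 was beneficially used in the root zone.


Ea = V_root / V_field * 100 = 2107 / 4087 * 100 = 51.5537%

51.5537 %


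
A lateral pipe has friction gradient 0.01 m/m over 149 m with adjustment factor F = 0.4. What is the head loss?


hf = J * L * F = 0.01 * 149 * 0.4 = 0.5960 m

0.5960 m


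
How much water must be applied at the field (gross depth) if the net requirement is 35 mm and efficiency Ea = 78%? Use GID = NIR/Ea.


Ea = 78% = 0.78
GID = NIR / Ea = 35 / 0.78 = 44.8718 mm

44.8718 mm


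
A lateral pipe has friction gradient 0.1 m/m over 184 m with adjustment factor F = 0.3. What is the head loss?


hf = J * L * F = 0.1 * 184 * 0.3 = 5.5200 m

5.5200 m


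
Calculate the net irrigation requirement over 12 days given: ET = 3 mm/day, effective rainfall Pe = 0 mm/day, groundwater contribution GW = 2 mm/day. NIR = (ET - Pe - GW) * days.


Daily deficit = ET - Pe - GW = 3 - 0 - 2 = 1 mm/day
NIR = 1 * 12 = 12 mm

12.0000 mm


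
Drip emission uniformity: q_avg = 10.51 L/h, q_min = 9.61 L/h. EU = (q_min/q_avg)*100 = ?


EU = (q_min/q_avg)*100 = (9.61/10.51)*100 = 91.4367%

91.4367 %


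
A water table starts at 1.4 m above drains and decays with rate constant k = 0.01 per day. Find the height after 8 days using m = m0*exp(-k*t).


m = m0 * exp(-k*t)
m = 1.4 * exp(-0.01 * 8)
m = 1.4 * exp(-0.0800)

1.2924 m


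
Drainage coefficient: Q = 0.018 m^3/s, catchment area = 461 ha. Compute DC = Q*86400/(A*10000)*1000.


DC = Q * 86400 / (A * 10000) * 1000
DC = 0.018 * 86400 / (461 * 10000) * 1000
DC = 1555200.0000 / 4610000

0.3374 mm/day


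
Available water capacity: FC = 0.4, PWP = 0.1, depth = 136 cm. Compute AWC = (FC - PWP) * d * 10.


AWC = (FC - PWP) * d * 10
AWC = (0.4 - 0.1) * 136 * 10
AWC = 0.3000 * 136 * 10

408.0000 mm


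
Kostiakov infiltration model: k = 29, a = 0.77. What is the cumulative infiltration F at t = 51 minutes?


F = k * t^a = 29 * 51^0.77
F = 29 * 20.645673

598.7245 mm


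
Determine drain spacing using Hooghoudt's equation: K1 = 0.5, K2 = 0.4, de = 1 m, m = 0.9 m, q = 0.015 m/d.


S^2 = 8*K2*de*m/q + 4*K1*m^2/q
S^2 = 8*0.4*1*0.9/0.015 + 4*0.5*0.9^2/0.015
S = sqrt(300.0000)

17.3205 m


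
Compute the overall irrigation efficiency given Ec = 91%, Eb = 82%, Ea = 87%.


Ec = 0.91, Eb = 0.82, Ea = 0.87
E = 0.91 * 0.82 * 0.87 * 100 = 64.9194%

64.9194 %


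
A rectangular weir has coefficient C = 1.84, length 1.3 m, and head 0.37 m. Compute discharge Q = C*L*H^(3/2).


Q = C * L * H^(3/2) = 1.84 * 1.3 * 0.37^1.5 = 1.84 * 1.3 * 0.225062

0.5383 m^3/s


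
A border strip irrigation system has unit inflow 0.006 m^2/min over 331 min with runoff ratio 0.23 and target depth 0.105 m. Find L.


L = q*t/((1+r)*Z)
L = 0.006*331/((1+0.23)*0.105)
L = 1.986/0.12915

15.3775 m


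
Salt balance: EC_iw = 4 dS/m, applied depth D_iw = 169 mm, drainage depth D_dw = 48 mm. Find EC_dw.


EC_dw = EC_iw * D_iw / D_dw
EC_dw = 4 * 169 / 48
EC_dw = 676 / 48

14.0833 dS/m


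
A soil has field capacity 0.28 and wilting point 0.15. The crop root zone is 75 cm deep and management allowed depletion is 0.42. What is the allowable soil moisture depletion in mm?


SMD = (FC - PWP) * d * MAD * 10
SMD = (0.28 - 0.15) * 75 * 0.42 * 10
SMD = 0.1300 * 75 * 0.42 * 10

40.9500 mm


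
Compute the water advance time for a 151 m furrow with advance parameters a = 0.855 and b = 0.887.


t = (L/a)^(1/b)
t = (151/0.855)^(1/0.887)
t = 176.608187^(1/0.887)

341.4054 min


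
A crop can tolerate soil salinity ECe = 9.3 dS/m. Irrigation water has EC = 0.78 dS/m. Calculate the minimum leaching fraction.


LR = ECiw / (5*ECe - ECiw)
LR = 0.78 / (5*9.3 - 0.78)
LR = 0.78 / 45.7200

0.0171


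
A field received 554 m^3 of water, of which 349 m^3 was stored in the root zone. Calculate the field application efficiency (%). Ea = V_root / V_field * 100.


Ea = V_root / V_field * 100 = 349 / 554 * 100 = 62.9964%

62.9964 %


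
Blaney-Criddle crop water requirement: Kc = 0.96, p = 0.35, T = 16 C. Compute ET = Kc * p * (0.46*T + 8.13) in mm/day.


ET = Kc * p * (0.46*T + 8.13)
ET = 0.96 * 0.35 * (0.46*16 + 8.13)
ET = 0.96 * 0.35 * 15.4900

5.2046 mm/day


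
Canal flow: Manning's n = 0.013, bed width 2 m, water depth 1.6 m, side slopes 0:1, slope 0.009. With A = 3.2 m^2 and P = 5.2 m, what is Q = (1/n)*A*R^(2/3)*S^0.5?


R = A/P = 3.2/5.2 = 0.615385
Q = (1/0.013) * 3.2 * 0.615385^(2/3) * 0.009^0.5

16.8950 m^3/s


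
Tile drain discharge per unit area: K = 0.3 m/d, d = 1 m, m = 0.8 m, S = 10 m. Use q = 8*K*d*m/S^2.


q = 8*K*d*m/S^2
q = 8*0.3*1*0.8/10^2
q = 1.9200 / 100

0.0192 m/d


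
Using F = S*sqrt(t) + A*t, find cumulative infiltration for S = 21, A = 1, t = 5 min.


F = S*sqrt(t) + A*t
F = 21*sqrt(5) + 1*5
F = 21*2.236068 + 5

51.9574 mm


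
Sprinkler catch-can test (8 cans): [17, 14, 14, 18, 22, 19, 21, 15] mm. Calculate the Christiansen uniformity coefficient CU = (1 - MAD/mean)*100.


mean = 17.500000 mm
MAD = 2.500000 mm
CU = (1 - 2.500000/17.500000)*100

85.7143 %


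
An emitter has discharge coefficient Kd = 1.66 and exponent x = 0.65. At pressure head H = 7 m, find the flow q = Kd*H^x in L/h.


q = Kd * H^x = 1.66 * 7^0.65 = 1.66 * 3.542532

5.8806 L/h


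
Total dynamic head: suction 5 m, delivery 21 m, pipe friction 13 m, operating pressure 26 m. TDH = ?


TDH = Hs + Hd + hf + Hp = 5 + 21 + 13 + 26 = 65

65 m


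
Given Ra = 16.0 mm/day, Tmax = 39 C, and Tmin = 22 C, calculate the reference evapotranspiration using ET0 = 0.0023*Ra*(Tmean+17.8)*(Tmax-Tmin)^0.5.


Tmean = (Tmax + Tmin)/2 = (39 + 22)/2 = 30.5
ET0 = 0.0023 * 16.0 * (30.5 + 17.8) * sqrt(39 - 22)
ET0 = 0.0023 * 16.0 * 48.3 * 4.123106

7.3286 mm/day


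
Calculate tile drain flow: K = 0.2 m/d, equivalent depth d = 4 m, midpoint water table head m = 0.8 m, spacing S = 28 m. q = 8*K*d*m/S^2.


q = 8*K*d*m/S^2
q = 8*0.2*4*0.8/28^2
q = 5.1200 / 784

0.0065 m/d


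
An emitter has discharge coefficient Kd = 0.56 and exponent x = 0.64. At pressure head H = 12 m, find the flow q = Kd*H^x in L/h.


q = Kd * H^x = 0.56 * 12^0.64 = 0.56 * 4.905418

2.7470 L/h


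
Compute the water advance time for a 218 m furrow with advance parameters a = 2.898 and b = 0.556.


t = (L/a)^(1/b)
t = (218/2.898)^(1/0.556)
t = 75.224293^(1/0.556)

2369.9807 min


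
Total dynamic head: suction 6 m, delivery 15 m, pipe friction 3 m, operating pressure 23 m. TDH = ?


TDH = Hs + Hd + hf + Hp = 6 + 15 + 3 + 23 = 47

47 m


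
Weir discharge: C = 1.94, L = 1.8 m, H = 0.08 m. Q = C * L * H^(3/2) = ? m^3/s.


Q = C * L * H^(3/2) = 1.94 * 1.8 * 0.08^1.5 = 1.94 * 1.8 * 0.022627

0.0790 m^3/s


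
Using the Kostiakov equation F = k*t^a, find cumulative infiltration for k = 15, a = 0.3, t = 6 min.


F = k * t^a = 15 * 6^0.3
F = 15 * 1.711770

25.6765 mm


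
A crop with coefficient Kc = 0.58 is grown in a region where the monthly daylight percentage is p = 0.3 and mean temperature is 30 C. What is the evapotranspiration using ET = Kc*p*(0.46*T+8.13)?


ET = Kc * p * (0.46*T + 8.13)
ET = 0.58 * 0.3 * (0.46*30 + 8.13)
ET = 0.58 * 0.3 * 21.9300

3.8158 mm/day


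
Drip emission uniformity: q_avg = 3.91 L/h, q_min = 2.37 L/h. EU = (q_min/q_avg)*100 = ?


EU = (q_min/q_avg)*100 = (2.37/3.91)*100 = 60.6138%

60.6138 %


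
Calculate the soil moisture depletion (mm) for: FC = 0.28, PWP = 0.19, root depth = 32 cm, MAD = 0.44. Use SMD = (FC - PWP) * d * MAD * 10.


SMD = (FC - PWP) * d * MAD * 10
SMD = (0.28 - 0.19) * 32 * 0.44 * 10
SMD = 0.0900 * 32 * 0.44 * 10

12.6720 mm


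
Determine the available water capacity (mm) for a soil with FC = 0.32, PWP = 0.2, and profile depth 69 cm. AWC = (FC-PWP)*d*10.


AWC = (FC - PWP) * d * 10
AWC = (0.32 - 0.2) * 69 * 10
AWC = 0.1200 * 69 * 10

82.8000 mm


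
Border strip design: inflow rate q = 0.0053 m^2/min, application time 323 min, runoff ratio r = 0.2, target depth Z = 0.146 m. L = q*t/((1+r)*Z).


L = q*t/((1+r)*Z)
L = 0.0053*323/((1+0.2)*0.146)
L = 1.7119/0.1752

9.7711 m


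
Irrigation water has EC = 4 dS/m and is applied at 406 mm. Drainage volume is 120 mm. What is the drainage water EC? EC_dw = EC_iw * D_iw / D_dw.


EC_dw = EC_iw * D_iw / D_dw
EC_dw = 4 * 406 / 120
EC_dw = 1624 / 120

13.5333 dS/m


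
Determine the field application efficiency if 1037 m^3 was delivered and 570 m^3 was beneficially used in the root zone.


Ea = V_root / V_field * 100 = 570 / 1037 * 100 = 54.9662%

54.9662 %


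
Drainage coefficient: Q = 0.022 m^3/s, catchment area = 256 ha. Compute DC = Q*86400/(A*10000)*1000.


DC = Q * 86400 / (A * 10000) * 1000
DC = 0.022 * 86400 / (256 * 10000) * 1000
DC = 1900800.0000 / 2560000

0.7425 mm/day


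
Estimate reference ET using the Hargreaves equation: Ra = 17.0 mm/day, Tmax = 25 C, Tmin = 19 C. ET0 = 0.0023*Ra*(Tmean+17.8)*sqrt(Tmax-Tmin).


Tmean = (Tmax + Tmin)/2 = (25 + 19)/2 = 22.0
ET0 = 0.0023 * 17.0 * (22.0 + 17.8) * sqrt(25 - 19)
ET0 = 0.0023 * 17.0 * 39.8 * 2.449490

3.8118 mm/day


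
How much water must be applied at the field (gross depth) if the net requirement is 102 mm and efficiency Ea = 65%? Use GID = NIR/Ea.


Ea = 65% = 0.65
GID = NIR / Ea = 102 / 0.65 = 156.9231 mm

156.9231 mm


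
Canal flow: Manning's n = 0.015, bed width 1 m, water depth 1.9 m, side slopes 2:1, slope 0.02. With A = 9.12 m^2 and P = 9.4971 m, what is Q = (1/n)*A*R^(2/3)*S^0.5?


R = A/P = 9.12/9.4971 = 0.960293
Q = (1/0.015) * 9.12 * 0.960293^(2/3) * 0.02^0.5

83.6927 m^3/s


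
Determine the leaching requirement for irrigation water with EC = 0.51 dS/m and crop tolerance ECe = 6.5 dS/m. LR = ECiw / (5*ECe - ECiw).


LR = ECiw / (5*ECe - ECiw)
LR = 0.51 / (5*6.5 - 0.51)
LR = 0.51 / 31.9900

0.0159


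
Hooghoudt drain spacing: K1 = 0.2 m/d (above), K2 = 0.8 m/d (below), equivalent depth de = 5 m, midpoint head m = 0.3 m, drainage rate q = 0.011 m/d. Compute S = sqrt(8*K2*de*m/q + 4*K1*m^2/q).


S^2 = 8*K2*de*m/q + 4*K1*m^2/q
S^2 = 8*0.8*5*0.3/0.011 + 4*0.2*0.3^2/0.011
S = sqrt(879.2727)

29.6525 m


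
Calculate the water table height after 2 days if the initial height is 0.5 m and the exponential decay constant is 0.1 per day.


m = m0 * exp(-k*t)
m = 0.5 * exp(-0.1 * 2)
m = 0.5 * exp(-0.2000)

0.4094 m


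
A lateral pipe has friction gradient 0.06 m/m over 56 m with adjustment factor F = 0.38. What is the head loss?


hf = J * L * F = 0.06 * 56 * 0.38 = 1.2768 m

1.2768 m


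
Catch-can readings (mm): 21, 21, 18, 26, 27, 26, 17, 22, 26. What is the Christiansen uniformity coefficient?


mean = 22.666667 mm
MAD = 3.185185 mm
CU = (1 - 3.185185/22.666667)*100

85.9477 %


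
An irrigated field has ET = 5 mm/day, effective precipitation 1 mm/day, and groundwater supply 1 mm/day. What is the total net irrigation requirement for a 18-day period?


Daily deficit = ET - Pe - GW = 5 - 1 - 1 = 3 mm/day
NIR = 3 * 18 = 54 mm

54.0000 mm


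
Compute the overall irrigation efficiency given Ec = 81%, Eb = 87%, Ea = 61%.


Ec = 0.81, Eb = 0.87, Ea = 0.61
E = 0.81 * 0.87 * 0.61 * 100 = 42.9867%

42.9867 %


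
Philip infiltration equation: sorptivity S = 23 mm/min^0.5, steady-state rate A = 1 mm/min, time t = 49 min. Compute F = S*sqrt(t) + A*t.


F = S*sqrt(t) + A*t
F = 23*sqrt(49) + 1*49
F = 23*7.000000 + 49

210.0000 mm


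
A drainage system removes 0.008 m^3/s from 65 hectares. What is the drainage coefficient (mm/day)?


DC = Q * 86400 / (A * 10000) * 1000
DC = 0.008 * 86400 / (65 * 10000) * 1000
DC = 691200.0000 / 650000

1.0634 mm/day


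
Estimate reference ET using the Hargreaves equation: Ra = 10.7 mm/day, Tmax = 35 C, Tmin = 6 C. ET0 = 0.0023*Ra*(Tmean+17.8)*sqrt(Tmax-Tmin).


Tmean = (Tmax + Tmin)/2 = (35 + 6)/2 = 20.5
ET0 = 0.0023 * 10.7 * (20.5 + 17.8) * sqrt(35 - 6)
ET0 = 0.0023 * 10.7 * 38.3 * 5.385165

5.0759 mm/day


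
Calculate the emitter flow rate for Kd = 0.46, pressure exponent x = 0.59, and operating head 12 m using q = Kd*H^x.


q = Kd * H^x = 0.46 * 12^0.59 = 0.46 * 4.332284

1.9929 L/h


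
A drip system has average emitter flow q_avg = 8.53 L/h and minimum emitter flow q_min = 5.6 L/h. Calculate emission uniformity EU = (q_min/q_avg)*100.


EU = (q_min/q_avg)*100 = (5.6/8.53)*100 = 65.6506%

65.6506 %


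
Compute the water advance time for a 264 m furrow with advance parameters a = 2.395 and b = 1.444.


t = (L/a)^(1/b)
t = (264/2.395)^(1/1.444)
t = 110.229645^(1/1.444)

25.9618 min


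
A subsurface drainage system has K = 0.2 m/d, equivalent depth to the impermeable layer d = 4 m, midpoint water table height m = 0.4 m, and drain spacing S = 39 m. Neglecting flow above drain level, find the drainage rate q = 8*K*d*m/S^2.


q = 8*K*d*m/S^2
q = 8*0.2*4*0.4/39^2
q = 2.5600 / 1521

0.0017 m/d


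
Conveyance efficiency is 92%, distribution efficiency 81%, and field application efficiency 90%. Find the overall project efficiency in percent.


Ec = 0.92, Eb = 0.81, Ea = 0.9
E = 0.92 * 0.81 * 0.9 * 100 = 67.0680%

67.0680 %


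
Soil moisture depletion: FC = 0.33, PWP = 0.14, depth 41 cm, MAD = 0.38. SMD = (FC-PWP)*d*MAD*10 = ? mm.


SMD = (FC - PWP) * d * MAD * 10
SMD = (0.33 - 0.14) * 41 * 0.38 * 10
SMD = 0.1900 * 41 * 0.38 * 10

29.6020 mm


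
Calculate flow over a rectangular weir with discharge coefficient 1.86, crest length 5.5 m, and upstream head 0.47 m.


Q = C * L * H^(3/2) = 1.86 * 5.5 * 0.47^1.5 = 1.86 * 5.5 * 0.322216

3.2963 m^3/s


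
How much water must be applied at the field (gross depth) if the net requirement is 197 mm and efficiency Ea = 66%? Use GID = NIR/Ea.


Ea = 66% = 0.66
GID = NIR / Ea = 197 / 0.66 = 298.4848 mm

298.4848 mm


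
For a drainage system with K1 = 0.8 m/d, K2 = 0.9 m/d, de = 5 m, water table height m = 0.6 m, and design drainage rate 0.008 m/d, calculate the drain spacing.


S^2 = 8*K2*de*m/q + 4*K1*m^2/q
S^2 = 8*0.9*5*0.6/0.008 + 4*0.8*0.6^2/0.008
S = sqrt(2844.0000)

53.3292 m


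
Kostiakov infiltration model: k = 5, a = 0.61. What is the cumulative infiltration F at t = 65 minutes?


F = k * t^a = 5 * 65^0.61
F = 5 * 12.760778

63.8039 mm


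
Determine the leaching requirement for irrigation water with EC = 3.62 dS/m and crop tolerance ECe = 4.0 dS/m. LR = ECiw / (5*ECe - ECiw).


LR = ECiw / (5*ECe - ECiw)
LR = 3.62 / (5*4.0 - 3.62)
LR = 3.62 / 16.3800

0.2210


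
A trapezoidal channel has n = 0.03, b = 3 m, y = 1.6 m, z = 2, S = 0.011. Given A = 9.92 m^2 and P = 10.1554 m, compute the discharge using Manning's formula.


R = A/P = 9.92/10.1554 = 0.976820
Q = (1/0.03) * 9.92 * 0.976820^(2/3) * 0.011^0.5

34.1426 m^3/s


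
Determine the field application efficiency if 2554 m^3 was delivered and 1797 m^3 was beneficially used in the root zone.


Ea = V_root / V_field * 100 = 1797 / 2554 * 100 = 70.3602%

70.3602 %


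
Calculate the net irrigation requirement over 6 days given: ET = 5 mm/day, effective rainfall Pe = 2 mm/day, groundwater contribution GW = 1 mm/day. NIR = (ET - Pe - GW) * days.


Daily deficit = ET - Pe - GW = 5 - 2 - 1 = 2 mm/day
NIR = 2 * 6 = 12 mm

12.0000 mm


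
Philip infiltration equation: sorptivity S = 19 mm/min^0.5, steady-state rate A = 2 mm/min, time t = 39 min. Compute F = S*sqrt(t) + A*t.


F = S*sqrt(t) + A*t
F = 19*sqrt(39) + 2*39
F = 19*6.244998 + 78

196.6550 mm


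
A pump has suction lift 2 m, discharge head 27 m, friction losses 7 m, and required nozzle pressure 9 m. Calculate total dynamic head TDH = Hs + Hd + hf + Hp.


TDH = Hs + Hd + hf + Hp = 2 + 27 + 7 + 9 = 45

45 m


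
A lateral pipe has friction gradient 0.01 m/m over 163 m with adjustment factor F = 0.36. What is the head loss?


hf = J * L * F = 0.01 * 163 * 0.36 = 0.5868 m

0.5868 m


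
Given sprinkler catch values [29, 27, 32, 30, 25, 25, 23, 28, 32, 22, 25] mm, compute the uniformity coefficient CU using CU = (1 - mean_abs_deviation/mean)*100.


mean = 27.090909 mm
MAD = 2.826446 mm
CU = (1 - 2.826446/27.090909)*100

89.5668 %


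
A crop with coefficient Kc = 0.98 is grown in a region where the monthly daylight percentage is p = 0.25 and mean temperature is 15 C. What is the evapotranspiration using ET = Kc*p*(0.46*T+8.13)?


ET = Kc * p * (0.46*T + 8.13)
ET = 0.98 * 0.25 * (0.46*15 + 8.13)
ET = 0.98 * 0.25 * 15.0300

3.6824 mm/day


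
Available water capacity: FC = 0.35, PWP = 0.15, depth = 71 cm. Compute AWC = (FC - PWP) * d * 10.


AWC = (FC - PWP) * d * 10
AWC = (0.35 - 0.15) * 71 * 10
AWC = 0.2000 * 71 * 10

142.0000 mm


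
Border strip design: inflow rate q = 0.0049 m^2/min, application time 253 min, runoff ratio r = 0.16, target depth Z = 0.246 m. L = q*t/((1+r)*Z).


L = q*t/((1+r)*Z)
L = 0.0049*253/((1+0.16)*0.246)
L = 1.2397/0.28536

4.3443 m


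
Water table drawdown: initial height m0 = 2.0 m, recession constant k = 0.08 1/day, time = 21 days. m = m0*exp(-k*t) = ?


m = m0 * exp(-k*t)
m = 2.0 * exp(-0.08 * 21)
m = 2.0 * exp(-1.6800)

0.3727 m


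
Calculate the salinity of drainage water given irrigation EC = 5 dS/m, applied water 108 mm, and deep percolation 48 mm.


EC_dw = EC_iw * D_iw / D_dw
EC_dw = 5 * 108 / 48
EC_dw = 540 / 48

11.2500 dS/m


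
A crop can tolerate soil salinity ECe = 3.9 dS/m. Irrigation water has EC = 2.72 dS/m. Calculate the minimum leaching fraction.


LR = ECiw / (5*ECe - ECiw)
LR = 2.72 / (5*3.9 - 2.72)
LR = 2.72 / 16.7800

0.1621


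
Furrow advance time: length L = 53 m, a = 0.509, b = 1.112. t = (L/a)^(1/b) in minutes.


t = (L/a)^(1/b)
t = (53/0.509)^(1/1.112)
t = 104.125737^(1/1.112)

65.2155 min


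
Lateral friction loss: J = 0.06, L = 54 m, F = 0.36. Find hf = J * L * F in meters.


hf = J * L * F = 0.06 * 54 * 0.36 = 1.1664 m

1.1664 m


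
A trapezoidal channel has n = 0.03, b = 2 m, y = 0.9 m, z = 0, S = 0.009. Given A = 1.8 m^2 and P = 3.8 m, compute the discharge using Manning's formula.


R = A/P = 1.8/3.8 = 0.473684
Q = (1/0.03) * 1.8 * 0.473684^(2/3) * 0.009^0.5

3.4588 m^3/s


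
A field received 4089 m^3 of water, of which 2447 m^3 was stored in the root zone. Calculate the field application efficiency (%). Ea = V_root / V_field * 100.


Ea = V_root / V_field * 100 = 2447 / 4089 * 100 = 59.8435%

59.8435 %


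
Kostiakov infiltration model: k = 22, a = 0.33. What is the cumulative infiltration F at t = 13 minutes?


F = k * t^a = 22 * 13^0.33
F = 22 * 2.331317

51.2890 mm


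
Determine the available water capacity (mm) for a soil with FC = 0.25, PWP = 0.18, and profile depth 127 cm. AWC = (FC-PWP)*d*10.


AWC = (FC - PWP) * d * 10
AWC = (0.25 - 0.18) * 127 * 10
AWC = 0.0700 * 127 * 10

88.9000 mm


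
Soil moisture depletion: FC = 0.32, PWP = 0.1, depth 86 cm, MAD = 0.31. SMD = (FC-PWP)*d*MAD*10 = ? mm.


SMD = (FC - PWP) * d * MAD * 10
SMD = (0.32 - 0.1) * 86 * 0.31 * 10
SMD = 0.2200 * 86 * 0.31 * 10

58.6520 mm


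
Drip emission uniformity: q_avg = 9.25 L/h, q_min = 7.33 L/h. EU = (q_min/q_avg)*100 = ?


EU = (q_min/q_avg)*100 = (7.33/9.25)*100 = 79.2432%

79.2432 %


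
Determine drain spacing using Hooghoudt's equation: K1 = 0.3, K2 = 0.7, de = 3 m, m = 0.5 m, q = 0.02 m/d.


S^2 = 8*K2*de*m/q + 4*K1*m^2/q
S^2 = 8*0.7*3*0.5/0.02 + 4*0.3*0.5^2/0.02
S = sqrt(435.0000)

20.8567 m


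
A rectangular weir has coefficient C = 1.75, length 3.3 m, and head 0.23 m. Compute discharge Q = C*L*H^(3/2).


Q = C * L * H^(3/2) = 1.75 * 3.3 * 0.23^1.5 = 1.75 * 3.3 * 0.110304

0.6370 m^3/s


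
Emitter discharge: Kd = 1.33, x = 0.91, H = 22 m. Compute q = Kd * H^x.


q = Kd * H^x = 1.33 * 22^0.91 = 1.33 * 16.657301

22.1542 L/h


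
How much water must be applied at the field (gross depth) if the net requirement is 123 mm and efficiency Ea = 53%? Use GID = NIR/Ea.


Ea = 53% = 0.53
GID = NIR / Ea = 123 / 0.53 = 232.0755 mm

232.0755 mm


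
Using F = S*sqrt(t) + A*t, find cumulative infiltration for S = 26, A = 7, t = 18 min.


F = S*sqrt(t) + A*t
F = 26*sqrt(18) + 7*18
F = 26*4.242641 + 126

236.3087 mm


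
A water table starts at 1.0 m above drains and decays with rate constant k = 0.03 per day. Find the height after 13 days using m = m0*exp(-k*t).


m = m0 * exp(-k*t)
m = 1.0 * exp(-0.03 * 13)
m = 1.0 * exp(-0.3900)

0.6771 m


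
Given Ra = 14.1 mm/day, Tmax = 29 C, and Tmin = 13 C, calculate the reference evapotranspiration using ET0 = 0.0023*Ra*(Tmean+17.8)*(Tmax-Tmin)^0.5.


Tmean = (Tmax + Tmin)/2 = (29 + 13)/2 = 21.0
ET0 = 0.0023 * 14.1 * (21.0 + 17.8) * sqrt(29 - 13)
ET0 = 0.0023 * 14.1 * 38.8 * 4.000000

5.0331 mm/day


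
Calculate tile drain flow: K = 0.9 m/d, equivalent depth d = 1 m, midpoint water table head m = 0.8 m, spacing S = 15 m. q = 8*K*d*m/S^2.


q = 8*K*d*m/S^2
q = 8*0.9*1*0.8/15^2
q = 5.7600 / 225

0.0256 m/d


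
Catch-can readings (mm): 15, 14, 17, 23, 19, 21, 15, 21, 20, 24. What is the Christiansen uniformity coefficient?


mean = 18.900000 mm
MAD = 2.920000 mm
CU = (1 - 2.920000/18.900000)*100

84.5503 %


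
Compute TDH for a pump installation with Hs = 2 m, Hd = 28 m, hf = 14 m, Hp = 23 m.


TDH = Hs + Hd + hf + Hp = 2 + 28 + 14 + 23 = 67

67 m


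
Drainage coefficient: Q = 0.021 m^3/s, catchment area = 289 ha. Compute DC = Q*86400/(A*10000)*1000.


DC = Q * 86400 / (A * 10000) * 1000
DC = 0.021 * 86400 / (289 * 10000) * 1000
DC = 1814400.0000 / 2890000

0.6278 mm/day


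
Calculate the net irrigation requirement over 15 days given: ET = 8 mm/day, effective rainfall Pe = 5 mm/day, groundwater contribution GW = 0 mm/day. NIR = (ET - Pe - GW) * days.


Daily deficit = ET - Pe - GW = 8 - 5 - 0 = 3 mm/day
NIR = 3 * 15 = 45 mm

45.0000 mm


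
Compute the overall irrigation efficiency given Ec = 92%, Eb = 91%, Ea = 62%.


Ec = 0.92, Eb = 0.91, Ea = 0.62
E = 0.92 * 0.91 * 0.62 * 100 = 51.9064%

51.9064 %


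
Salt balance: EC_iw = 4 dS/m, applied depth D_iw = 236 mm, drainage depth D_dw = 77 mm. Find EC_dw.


EC_dw = EC_iw * D_iw / D_dw
EC_dw = 4 * 236 / 77
EC_dw = 944 / 77

12.2597 dS/m


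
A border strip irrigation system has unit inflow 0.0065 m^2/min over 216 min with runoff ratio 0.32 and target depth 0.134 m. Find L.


L = q*t/((1+r)*Z)
L = 0.0065*216/((1+0.32)*0.134)
L = 1.404/0.17688

7.9376 m


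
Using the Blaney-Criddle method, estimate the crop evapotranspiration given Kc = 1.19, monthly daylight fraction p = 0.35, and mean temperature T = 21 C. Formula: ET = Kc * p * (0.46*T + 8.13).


ET = Kc * p * (0.46*T + 8.13)
ET = 1.19 * 0.35 * (0.46*21 + 8.13)
ET = 1.19 * 0.35 * 17.7900

7.4095 mm/day


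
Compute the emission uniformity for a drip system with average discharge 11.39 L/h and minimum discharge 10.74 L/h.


EU = (q_min/q_avg)*100 = (10.74/11.39)*100 = 94.2932%

94.2932 %


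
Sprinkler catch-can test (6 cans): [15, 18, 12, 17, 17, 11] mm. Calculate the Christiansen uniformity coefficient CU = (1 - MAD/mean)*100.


mean = 15.000000 mm
MAD = 2.333333 mm
CU = (1 - 2.333333/15.000000)*100

84.4444 %


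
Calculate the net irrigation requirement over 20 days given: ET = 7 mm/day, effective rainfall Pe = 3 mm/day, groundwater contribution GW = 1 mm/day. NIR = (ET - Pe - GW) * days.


Daily deficit = ET - Pe - GW = 7 - 3 - 1 = 3 mm/day
NIR = 3 * 20 = 60 mm

60.0000 mm


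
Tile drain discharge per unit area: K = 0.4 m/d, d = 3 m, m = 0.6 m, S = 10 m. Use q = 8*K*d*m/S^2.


q = 8*K*d*m/S^2
q = 8*0.4*3*0.6/10^2
q = 5.7600 / 100

0.0576 m/d


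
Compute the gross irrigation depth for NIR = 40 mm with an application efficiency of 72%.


Ea = 72% = 0.72
GID = NIR / Ea = 40 / 0.72 = 55.5556 mm

55.5556 mm


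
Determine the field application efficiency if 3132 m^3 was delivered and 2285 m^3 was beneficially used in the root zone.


Ea = V_root / V_field * 100 = 2285 / 3132 * 100 = 72.9566%

72.9566 %


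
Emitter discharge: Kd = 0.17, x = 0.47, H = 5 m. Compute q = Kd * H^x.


q = Kd * H^x = 0.17 * 5^0.47 = 0.17 * 2.130669

0.3622 L/h


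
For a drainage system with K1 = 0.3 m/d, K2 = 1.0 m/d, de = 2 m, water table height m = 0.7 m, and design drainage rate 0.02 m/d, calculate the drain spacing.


S^2 = 8*K2*de*m/q + 4*K1*m^2/q
S^2 = 8*1.0*2*0.7/0.02 + 4*0.3*0.7^2/0.02
S = sqrt(589.4000)

24.2776 m


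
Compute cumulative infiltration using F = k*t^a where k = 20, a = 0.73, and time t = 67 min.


F = k * t^a = 20 * 67^0.73
F = 20 * 21.529533

430.5907 mm


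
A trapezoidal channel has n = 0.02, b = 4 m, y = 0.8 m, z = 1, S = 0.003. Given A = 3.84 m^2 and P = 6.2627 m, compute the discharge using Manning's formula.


R = A/P = 3.84/6.2627 = 0.613154
Q = (1/0.02) * 3.84 * 0.613154^(2/3) * 0.003^0.5

7.5900 m^3/s


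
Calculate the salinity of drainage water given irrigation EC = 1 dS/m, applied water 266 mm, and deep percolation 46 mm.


EC_dw = EC_iw * D_iw / D_dw
EC_dw = 1 * 266 / 46
EC_dw = 266 / 46

5.7826 dS/m


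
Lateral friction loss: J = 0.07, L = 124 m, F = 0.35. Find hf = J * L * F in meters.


hf = J * L * F = 0.07 * 124 * 0.35 = 3.0380 m

3.0380 m


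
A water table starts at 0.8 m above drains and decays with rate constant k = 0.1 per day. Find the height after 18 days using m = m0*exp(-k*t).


m = m0 * exp(-k*t)
m = 0.8 * exp(-0.1 * 18)
m = 0.8 * exp(-1.8000)

0.1322 m


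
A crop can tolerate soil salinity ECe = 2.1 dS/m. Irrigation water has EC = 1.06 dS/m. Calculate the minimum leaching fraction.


LR = ECiw / (5*ECe - ECiw)
LR = 1.06 / (5*2.1 - 1.06)
LR = 1.06 / 9.4400

0.1123


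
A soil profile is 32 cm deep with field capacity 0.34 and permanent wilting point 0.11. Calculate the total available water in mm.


AWC = (FC - PWP) * d * 10
AWC = (0.34 - 0.11) * 32 * 10
AWC = 0.2300 * 32 * 10

73.6000 mm


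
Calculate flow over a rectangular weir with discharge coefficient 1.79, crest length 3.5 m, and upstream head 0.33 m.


Q = C * L * H^(3/2) = 1.79 * 3.5 * 0.33^1.5 = 1.79 * 3.5 * 0.189571

1.1877 m^3/s


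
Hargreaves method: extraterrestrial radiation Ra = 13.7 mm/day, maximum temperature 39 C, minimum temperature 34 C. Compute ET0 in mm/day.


Tmean = (Tmax + Tmin)/2 = (39 + 34)/2 = 36.5
ET0 = 0.0023 * 13.7 * (36.5 + 17.8) * sqrt(39 - 34)
ET0 = 0.0023 * 13.7 * 54.3 * 2.236068

3.8259 mm/day


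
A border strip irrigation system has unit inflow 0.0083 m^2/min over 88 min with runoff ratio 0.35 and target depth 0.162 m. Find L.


L = q*t/((1+r)*Z)
L = 0.0083*88/((1+0.35)*0.162)
L = 0.7304/0.2187

3.3397 m


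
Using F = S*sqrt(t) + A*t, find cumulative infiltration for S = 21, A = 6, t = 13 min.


F = S*sqrt(t) + A*t
F = 21*sqrt(13) + 6*13
F = 21*3.605551 + 78

153.7166 mm


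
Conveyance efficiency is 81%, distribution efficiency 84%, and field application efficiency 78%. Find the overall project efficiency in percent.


Ec = 0.81, Eb = 0.84, Ea = 0.78
E = 0.81 * 0.84 * 0.78 * 100 = 53.0712%

53.0712 %


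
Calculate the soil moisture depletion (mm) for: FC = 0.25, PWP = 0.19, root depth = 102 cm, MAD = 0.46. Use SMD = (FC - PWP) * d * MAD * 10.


SMD = (FC - PWP) * d * MAD * 10
SMD = (0.25 - 0.19) * 102 * 0.46 * 10
SMD = 0.0600 * 102 * 0.46 * 10

28.1520 mm


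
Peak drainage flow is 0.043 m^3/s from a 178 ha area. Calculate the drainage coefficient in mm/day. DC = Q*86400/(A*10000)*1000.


DC = Q * 86400 / (A * 10000) * 1000
DC = 0.043 * 86400 / (178 * 10000) * 1000
DC = 3715200.0000 / 1780000

2.0872 mm/day


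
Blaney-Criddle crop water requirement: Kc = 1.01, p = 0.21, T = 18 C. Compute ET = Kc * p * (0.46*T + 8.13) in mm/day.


ET = Kc * p * (0.46*T + 8.13)
ET = 1.01 * 0.21 * (0.46*18 + 8.13)
ET = 1.01 * 0.21 * 16.4100

3.4806 mm/day


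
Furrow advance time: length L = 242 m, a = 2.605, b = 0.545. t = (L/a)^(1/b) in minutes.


t = (L/a)^(1/b)
t = (242/2.605)^(1/0.545)
t = 92.898273^(1/0.545)

4083.4119 min


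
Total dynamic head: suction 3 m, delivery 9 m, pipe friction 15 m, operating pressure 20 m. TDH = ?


TDH = Hs + Hd + hf + Hp = 3 + 9 + 15 + 20 = 47

47 m


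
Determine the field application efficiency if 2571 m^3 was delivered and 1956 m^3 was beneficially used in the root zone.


Ea = V_root / V_field * 100 = 1956 / 2571 * 100 = 76.0793%

76.0793 %


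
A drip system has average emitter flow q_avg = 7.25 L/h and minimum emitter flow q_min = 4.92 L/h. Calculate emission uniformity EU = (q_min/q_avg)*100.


EU = (q_min/q_avg)*100 = (4.92/7.25)*100 = 67.8621%

67.8621 %


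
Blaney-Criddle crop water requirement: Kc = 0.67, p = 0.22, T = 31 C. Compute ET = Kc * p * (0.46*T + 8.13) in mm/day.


ET = Kc * p * (0.46*T + 8.13)
ET = 0.67 * 0.22 * (0.46*31 + 8.13)
ET = 0.67 * 0.22 * 22.3900

3.3003 mm/day


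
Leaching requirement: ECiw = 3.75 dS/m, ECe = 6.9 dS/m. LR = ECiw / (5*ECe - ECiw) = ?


LR = ECiw / (5*ECe - ECiw)
LR = 3.75 / (5*6.9 - 3.75)
LR = 3.75 / 30.7500

0.1220


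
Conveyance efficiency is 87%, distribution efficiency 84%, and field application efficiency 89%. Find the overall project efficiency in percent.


Ec = 0.87, Eb = 0.84, Ea = 0.89
E = 0.87 * 0.84 * 0.89 * 100 = 65.0412%

65.0412 %


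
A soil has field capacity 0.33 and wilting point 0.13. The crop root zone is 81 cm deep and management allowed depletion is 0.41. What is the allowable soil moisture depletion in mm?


SMD = (FC - PWP) * d * MAD * 10
SMD = (0.33 - 0.13) * 81 * 0.41 * 10
SMD = 0.2000 * 81 * 0.41 * 10

66.4200 mm


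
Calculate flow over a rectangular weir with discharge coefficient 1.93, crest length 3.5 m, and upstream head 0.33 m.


Q = C * L * H^(3/2) = 1.93 * 3.5 * 0.33^1.5 = 1.93 * 3.5 * 0.189571

1.2806 m^3/s


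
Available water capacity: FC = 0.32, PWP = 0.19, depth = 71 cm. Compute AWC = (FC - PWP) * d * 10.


AWC = (FC - PWP) * d * 10
AWC = (0.32 - 0.19) * 71 * 10
AWC = 0.1300 * 71 * 10

92.3000 mm


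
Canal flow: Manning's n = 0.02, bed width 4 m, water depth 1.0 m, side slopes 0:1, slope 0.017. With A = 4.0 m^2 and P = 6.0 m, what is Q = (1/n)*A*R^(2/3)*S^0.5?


R = A/P = 4.0/6.0 = 0.666667
Q = (1/0.02) * 4.0 * 0.666667^(2/3) * 0.017^0.5

19.9003 m^3/s


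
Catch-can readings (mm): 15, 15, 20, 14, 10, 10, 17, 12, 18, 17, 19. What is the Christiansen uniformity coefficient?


mean = 15.181818 mm
MAD = 2.743802 mm
CU = (1 - 2.743802/15.181818)*100

81.9271 %


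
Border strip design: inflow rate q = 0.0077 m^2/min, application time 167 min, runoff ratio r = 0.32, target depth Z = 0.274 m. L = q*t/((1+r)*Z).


L = q*t/((1+r)*Z)
L = 0.0077*167/((1+0.32)*0.274)
L = 1.2859/0.36168

3.5554 m


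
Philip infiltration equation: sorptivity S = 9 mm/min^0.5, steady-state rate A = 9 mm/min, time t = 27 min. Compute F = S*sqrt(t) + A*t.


F = S*sqrt(t) + A*t
F = 9*sqrt(27) + 9*27
F = 9*5.196152 + 243

289.7654 mm


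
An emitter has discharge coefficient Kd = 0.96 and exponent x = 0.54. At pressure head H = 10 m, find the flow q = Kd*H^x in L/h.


q = Kd * H^x = 0.96 * 10^0.54 = 0.96 * 3.467369

3.3287 L/h


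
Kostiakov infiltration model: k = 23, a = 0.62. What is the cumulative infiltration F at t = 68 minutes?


F = k * t^a = 23 * 68^0.62
F = 23 * 13.682187

314.6903 mm


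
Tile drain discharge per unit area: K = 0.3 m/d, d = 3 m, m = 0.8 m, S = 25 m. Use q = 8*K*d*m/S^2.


q = 8*K*d*m/S^2
q = 8*0.3*3*0.8/25^2
q = 5.7600 / 625

0.0092 m/d


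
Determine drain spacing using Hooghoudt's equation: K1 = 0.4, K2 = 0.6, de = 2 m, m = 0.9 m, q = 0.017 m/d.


S^2 = 8*K2*de*m/q + 4*K1*m^2/q
S^2 = 8*0.6*2*0.9/0.017 + 4*0.4*0.9^2/0.017
S = sqrt(584.4706)

24.1758 m


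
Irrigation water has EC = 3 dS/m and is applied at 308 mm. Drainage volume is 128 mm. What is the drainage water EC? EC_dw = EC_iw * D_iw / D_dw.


EC_dw = EC_iw * D_iw / D_dw
EC_dw = 3 * 308 / 128
EC_dw = 924 / 128

7.2188 dS/m


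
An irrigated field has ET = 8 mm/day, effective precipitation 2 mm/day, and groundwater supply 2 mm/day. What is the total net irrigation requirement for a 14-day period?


Daily deficit = ET - Pe - GW = 8 - 2 - 2 = 4 mm/day
NIR = 4 * 14 = 56 mm

56.0000 mm


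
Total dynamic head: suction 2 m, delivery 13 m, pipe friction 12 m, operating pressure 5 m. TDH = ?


TDH = Hs + Hd + hf + Hp = 2 + 13 + 12 + 5 = 32

32 m


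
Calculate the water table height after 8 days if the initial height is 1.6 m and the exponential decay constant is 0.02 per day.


m = m0 * exp(-k*t)
m = 1.6 * exp(-0.02 * 8)
m = 1.6 * exp(-0.1600)

1.3634 m


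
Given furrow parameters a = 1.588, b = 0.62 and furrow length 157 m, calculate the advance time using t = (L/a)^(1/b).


t = (L/a)^(1/b)
t = (157/1.588)^(1/0.62)
t = 98.866499^(1/0.62)

1651.2819 min


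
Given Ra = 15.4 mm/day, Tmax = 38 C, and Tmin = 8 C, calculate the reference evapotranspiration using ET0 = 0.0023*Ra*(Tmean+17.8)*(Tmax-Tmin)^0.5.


Tmean = (Tmax + Tmin)/2 = (38 + 8)/2 = 23.0
ET0 = 0.0023 * 15.4 * (23.0 + 17.8) * sqrt(38 - 8)
ET0 = 0.0023 * 15.4 * 40.8 * 5.477226

7.9153 mm/day


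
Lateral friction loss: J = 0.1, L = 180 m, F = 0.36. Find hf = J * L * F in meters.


hf = J * L * F = 0.1 * 180 * 0.36 = 6.4800 m

6.4800 m


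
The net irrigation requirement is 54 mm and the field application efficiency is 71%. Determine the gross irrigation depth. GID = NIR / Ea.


Ea = 71% = 0.71
GID = NIR / Ea = 54 / 0.71 = 76.0563 mm

76.0563 mm


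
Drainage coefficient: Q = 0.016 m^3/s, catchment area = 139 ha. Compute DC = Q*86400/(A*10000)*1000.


DC = Q * 86400 / (A * 10000) * 1000
DC = 0.016 * 86400 / (139 * 10000) * 1000
DC = 1382400.0000 / 1390000

0.9945 mm/day


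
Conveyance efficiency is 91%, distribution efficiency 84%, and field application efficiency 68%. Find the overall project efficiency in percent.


Ec = 0.91, Eb = 0.84, Ea = 0.68
E = 0.91 * 0.84 * 0.68 * 100 = 51.9792%

51.9792 %


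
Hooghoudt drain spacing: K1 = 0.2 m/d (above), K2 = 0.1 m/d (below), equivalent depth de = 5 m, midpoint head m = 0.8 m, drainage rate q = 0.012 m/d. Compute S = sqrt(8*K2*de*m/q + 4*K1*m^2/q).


S^2 = 8*K2*de*m/q + 4*K1*m^2/q
S^2 = 8*0.1*5*0.8/0.012 + 4*0.2*0.8^2/0.012
S = sqrt(309.3333)

17.5879 m


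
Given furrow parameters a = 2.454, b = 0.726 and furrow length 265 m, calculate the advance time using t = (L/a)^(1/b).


t = (L/a)^(1/b)
t = (265/2.454)^(1/0.726)
t = 107.986960^(1/0.726)

632.1017 min


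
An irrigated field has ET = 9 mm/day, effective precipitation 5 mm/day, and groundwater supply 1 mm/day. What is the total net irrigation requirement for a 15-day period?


Daily deficit = ET - Pe - GW = 9 - 5 - 1 = 3 mm/day
NIR = 3 * 15 = 45 mm

45.0000 mm


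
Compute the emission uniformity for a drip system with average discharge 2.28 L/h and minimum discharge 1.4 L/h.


EU = (q_min/q_avg)*100 = (1.4/2.28)*100 = 61.4035%

61.4035 %


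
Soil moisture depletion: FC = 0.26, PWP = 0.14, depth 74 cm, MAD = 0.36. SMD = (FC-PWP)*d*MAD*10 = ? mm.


SMD = (FC - PWP) * d * MAD * 10
SMD = (0.26 - 0.14) * 74 * 0.36 * 10
SMD = 0.1200 * 74 * 0.36 * 10

31.9680 mm


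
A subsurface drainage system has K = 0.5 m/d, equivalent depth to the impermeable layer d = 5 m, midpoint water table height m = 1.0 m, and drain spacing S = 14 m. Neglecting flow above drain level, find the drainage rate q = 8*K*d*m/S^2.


q = 8*K*d*m/S^2
q = 8*0.5*5*1.0/14^2
q = 20.0000 / 196

0.1020 m/d


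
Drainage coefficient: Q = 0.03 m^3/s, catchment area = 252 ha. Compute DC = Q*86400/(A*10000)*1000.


DC = Q * 86400 / (A * 10000) * 1000
DC = 0.03 * 86400 / (252 * 10000) * 1000
DC = 2592000.0000 / 2520000

1.0286 mm/day
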